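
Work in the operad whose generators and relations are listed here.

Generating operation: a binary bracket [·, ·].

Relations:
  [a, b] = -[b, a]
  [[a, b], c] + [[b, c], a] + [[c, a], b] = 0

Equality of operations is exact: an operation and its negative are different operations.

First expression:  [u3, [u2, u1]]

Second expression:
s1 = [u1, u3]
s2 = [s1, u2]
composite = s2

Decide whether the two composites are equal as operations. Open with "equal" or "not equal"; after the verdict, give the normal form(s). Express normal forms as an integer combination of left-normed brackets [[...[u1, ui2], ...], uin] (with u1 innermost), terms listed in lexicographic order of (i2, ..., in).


not equal; first: [[u1, u2], u3]; second: [[u1, u3], u2]

The first expression reduces to [[u1, u2], u3]
The second expression reduces to [[u1, u3], u2]
The forms do not match — not equal.


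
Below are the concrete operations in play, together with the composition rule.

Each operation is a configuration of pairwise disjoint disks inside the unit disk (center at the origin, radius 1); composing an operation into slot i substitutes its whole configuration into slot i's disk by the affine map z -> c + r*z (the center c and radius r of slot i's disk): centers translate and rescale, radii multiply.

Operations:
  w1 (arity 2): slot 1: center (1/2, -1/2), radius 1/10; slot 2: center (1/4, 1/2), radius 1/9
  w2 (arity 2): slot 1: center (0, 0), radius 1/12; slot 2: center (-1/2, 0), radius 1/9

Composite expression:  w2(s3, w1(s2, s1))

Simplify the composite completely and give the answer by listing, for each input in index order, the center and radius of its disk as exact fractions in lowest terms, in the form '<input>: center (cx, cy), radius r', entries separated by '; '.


Affine substitution under w2: radii multiply and s-centers shift.
input s3: applying the 1 nested substitution gives center (0, 0), radius 1/12
input s2: applying the 2 nested substitutions gives center (-4/9, -1/18), radius 1/90
input s1: applying the 2 nested substitutions gives center (-17/36, 1/18), radius 1/81

s1: center (-17/36, 1/18), radius 1/81; s2: center (-4/9, -1/18), radius 1/90; s3: center (0, 0), radius 1/12


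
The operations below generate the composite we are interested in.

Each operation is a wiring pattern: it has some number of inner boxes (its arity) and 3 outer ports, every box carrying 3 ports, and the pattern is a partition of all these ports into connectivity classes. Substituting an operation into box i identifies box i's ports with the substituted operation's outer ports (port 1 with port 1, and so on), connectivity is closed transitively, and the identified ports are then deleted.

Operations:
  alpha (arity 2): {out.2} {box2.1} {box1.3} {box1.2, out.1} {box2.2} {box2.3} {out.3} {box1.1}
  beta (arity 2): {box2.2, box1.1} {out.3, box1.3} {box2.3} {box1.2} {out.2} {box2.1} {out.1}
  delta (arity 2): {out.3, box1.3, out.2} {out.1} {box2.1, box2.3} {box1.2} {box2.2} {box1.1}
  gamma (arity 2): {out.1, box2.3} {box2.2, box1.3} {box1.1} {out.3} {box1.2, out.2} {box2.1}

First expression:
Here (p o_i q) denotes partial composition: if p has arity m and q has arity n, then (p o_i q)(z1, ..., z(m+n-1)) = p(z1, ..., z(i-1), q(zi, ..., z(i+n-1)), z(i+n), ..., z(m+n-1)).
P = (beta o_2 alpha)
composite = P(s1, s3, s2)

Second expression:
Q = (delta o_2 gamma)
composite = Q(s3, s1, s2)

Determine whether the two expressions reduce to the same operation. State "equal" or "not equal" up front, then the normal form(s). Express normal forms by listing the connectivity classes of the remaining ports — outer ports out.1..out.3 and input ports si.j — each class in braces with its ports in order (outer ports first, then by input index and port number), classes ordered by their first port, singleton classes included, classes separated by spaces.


not equal; first: {out.1} {out.2} {out.3, s1.3} {s1.1} {s1.2} {s2.1} {s2.2} {s2.3} {s3.1} {s3.2} {s3.3}; second: {out.1} {out.2, out.3, s3.3} {s1.1} {s1.2} {s1.3, s2.2} {s2.1} {s2.3} {s3.1} {s3.2}


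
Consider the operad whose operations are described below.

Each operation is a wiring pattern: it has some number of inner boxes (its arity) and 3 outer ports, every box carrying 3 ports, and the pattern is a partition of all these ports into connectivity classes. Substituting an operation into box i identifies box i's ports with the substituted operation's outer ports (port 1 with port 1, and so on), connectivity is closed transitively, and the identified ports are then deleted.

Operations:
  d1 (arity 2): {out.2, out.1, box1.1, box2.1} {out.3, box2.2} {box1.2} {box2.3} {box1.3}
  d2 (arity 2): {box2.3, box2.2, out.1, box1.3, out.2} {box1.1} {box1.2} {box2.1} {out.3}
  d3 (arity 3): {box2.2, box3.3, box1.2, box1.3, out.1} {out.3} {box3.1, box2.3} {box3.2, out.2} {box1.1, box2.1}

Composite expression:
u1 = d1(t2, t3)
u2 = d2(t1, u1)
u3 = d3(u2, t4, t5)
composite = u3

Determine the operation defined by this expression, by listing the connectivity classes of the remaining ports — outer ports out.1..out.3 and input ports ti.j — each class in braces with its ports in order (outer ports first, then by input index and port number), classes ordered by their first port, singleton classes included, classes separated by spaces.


{out.1, t1.3, t2.1, t3.1, t3.2, t4.1, t4.2, t5.3} {out.2, t5.2} {out.3} {t1.1} {t1.2} {t2.2} {t2.3} {t3.3} {t4.3, t5.1}

After gluing at d3, chains via deleted ports link the t-ports.
composing d1 on (t2, t3), with out.j its own outer ports: {out.1, out.2, t2.1, t3.1} {out.3, t3.2} {t2.2} {t2.3} {t3.3}
composing d2 on (t1, t2, t3), with out.j its own outer ports: {out.1, out.2, t1.3, t2.1, t3.1, t3.2} {out.3} {t1.1} {t1.2} {t2.2} {t2.3} {t3.3}
composing d3 on (t1, t2, t3, t4, t5), with out.j its own outer ports: {out.1, t1.3, t2.1, t3.1, t3.2, t4.1, t4.2, t5.3} {out.2, t5.2} {out.3} {t1.1} {t1.2} {t2.2} {t2.3} {t3.3} {t4.3, t5.1}


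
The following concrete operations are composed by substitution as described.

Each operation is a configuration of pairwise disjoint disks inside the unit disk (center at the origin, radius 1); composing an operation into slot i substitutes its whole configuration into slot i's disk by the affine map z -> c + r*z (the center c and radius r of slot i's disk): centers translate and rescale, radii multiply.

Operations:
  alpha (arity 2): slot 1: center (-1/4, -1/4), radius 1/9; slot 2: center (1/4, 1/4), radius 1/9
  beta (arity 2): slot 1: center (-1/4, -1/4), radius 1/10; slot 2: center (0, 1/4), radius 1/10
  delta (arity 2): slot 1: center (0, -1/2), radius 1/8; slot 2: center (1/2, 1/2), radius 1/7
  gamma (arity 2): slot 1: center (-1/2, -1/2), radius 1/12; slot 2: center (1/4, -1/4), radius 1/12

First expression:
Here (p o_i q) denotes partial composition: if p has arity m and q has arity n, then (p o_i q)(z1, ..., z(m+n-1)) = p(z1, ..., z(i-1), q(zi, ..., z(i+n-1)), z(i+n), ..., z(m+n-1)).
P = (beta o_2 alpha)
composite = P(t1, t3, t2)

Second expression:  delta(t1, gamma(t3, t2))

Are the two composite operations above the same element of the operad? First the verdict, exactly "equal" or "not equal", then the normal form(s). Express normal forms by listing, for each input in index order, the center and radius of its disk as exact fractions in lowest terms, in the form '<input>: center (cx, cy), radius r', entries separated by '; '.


not equal: they reduce to t1: center (-1/4, -1/4), radius 1/10; t2: center (1/40, 11/40), radius 1/90; t3: center (-1/40, 9/40), radius 1/90 and t1: center (0, -1/2), radius 1/8; t2: center (15/28, 13/28), radius 1/84; t3: center (3/7, 3/7), radius 1/84


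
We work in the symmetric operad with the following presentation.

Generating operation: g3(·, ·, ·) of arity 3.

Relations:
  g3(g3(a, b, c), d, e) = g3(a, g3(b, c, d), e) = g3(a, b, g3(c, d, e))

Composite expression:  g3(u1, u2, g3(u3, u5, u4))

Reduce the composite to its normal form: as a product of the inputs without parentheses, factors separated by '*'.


u1 * u2 * u3 * u5 * u4

All parenthesizations of g3 agree; list the u-inputs left to right.
g3(u3, u5, u4) spells out as u3 * u5 * u4
g3(u1, u2, g3(u3, u5, u4)) spells out as u1 * u2 * u3 * u5 * u4


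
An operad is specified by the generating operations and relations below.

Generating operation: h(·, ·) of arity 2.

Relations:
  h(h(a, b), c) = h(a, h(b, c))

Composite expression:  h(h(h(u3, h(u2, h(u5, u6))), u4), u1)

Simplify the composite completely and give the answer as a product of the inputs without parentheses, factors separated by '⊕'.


u3 ⊕ u2 ⊕ u5 ⊕ u6 ⊕ u4 ⊕ u1

All parenthesizations of h agree; list the u-inputs left to right.
h(u5, u6) collapses to u5 ⊕ u6
h(u2, h(u5, u6)) collapses to u2 ⊕ u5 ⊕ u6
h(u3, h(u2, h(u5, u6))) collapses to u3 ⊕ u2 ⊕ u5 ⊕ u6
h(h(u3, h(u2, h(u5, u6))), u4) collapses to u3 ⊕ u2 ⊕ u5 ⊕ u6 ⊕ u4
h(h(h(u3, h(u2, h(u5, u6))), u4), u1) collapses to u3 ⊕ u2 ⊕ u5 ⊕ u6 ⊕ u4 ⊕ u1


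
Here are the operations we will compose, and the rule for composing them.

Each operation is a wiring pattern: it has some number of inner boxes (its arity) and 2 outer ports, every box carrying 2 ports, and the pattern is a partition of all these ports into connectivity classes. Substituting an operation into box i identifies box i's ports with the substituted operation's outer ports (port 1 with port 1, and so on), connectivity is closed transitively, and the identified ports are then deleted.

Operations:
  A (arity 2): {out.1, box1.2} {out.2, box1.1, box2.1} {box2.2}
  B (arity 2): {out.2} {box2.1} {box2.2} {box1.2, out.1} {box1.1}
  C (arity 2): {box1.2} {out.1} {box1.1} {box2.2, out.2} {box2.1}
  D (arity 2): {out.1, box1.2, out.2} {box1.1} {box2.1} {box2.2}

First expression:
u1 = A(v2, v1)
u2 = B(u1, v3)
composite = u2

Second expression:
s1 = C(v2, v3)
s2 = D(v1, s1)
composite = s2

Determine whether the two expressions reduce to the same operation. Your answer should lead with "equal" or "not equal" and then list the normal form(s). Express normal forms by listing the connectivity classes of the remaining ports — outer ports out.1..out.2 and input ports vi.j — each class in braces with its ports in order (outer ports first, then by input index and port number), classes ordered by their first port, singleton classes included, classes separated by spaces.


not equal; the first gives {out.1, v1.1, v2.1} {out.2} {v1.2} {v2.2} {v3.1} {v3.2} and the second {out.1, out.2, v1.2} {v1.1} {v2.1} {v2.2} {v3.1} {v3.2}


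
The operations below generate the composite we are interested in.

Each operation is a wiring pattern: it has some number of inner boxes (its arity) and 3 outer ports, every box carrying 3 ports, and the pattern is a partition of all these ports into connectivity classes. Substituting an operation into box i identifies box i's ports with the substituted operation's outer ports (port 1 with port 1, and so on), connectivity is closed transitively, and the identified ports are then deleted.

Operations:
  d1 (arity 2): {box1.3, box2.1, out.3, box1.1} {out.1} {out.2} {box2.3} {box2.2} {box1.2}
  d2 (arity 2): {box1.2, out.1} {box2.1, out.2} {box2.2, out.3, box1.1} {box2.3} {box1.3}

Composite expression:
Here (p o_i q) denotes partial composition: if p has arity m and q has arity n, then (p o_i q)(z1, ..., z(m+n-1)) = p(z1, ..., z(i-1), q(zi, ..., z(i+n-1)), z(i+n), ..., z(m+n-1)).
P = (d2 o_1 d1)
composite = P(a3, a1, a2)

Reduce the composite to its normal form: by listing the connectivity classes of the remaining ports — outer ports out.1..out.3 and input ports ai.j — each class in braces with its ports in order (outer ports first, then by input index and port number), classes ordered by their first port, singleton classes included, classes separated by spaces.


{out.1} {out.2, a2.1} {out.3, a2.2} {a1.1, a3.1, a3.3} {a1.2} {a1.3} {a2.3} {a3.2}

After gluing at d2, chains via deleted ports link the a-ports.
through d1, on inputs (a3, a1): {out.1} {out.2} {out.3, a1.1, a3.1, a3.3} {a1.2} {a1.3} {a3.2} (out.j = stage outer ports)
through d2, on inputs (a3, a1, a2): {out.1} {out.2, a2.1} {out.3, a2.2} {a1.1, a3.1, a3.3} {a1.2} {a1.3} {a2.3} {a3.2} (out.j = stage outer ports)


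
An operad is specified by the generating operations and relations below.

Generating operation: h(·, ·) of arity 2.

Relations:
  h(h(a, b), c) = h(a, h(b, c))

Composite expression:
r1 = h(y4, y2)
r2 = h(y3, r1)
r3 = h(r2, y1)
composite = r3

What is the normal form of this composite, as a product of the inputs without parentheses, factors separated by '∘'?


y3 ∘ y4 ∘ y2 ∘ y1

The h-tree's shape is irrelevant; the y-reading-order decides.
h(y4, y2) collapses to y4 ∘ y2
h(y3, h(y4, y2)) collapses to y3 ∘ y4 ∘ y2
h(h(y3, h(y4, y2)), y1) collapses to y3 ∘ y4 ∘ y2 ∘ y1


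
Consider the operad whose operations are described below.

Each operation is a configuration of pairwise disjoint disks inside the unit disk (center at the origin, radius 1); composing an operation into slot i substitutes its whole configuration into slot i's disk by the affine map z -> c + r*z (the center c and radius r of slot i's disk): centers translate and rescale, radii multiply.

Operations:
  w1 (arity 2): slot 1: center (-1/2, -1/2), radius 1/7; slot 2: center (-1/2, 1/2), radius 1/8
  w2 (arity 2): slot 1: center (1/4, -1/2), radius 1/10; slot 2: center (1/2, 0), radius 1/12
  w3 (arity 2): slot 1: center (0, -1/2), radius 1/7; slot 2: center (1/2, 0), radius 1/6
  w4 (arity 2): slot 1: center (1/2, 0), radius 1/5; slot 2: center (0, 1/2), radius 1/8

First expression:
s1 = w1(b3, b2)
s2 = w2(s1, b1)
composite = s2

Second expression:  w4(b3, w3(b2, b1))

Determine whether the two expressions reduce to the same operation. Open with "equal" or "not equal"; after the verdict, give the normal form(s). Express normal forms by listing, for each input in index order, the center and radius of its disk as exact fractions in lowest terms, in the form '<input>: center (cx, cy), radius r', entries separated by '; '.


The first expression, normalized: b1: center (1/2, 0), radius 1/12; b2: center (1/5, -9/20), radius 1/80; b3: center (1/5, -11/20), radius 1/70
The second expression, normalized: b1: center (1/16, 1/2), radius 1/48; b2: center (0, 7/16), radius 1/56; b3: center (1/2, 0), radius 1/5
The normal forms differ: not equal.

not equal; first: b1: center (1/2, 0), radius 1/12; b2: center (1/5, -9/20), radius 1/80; b3: center (1/5, -11/20), radius 1/70; second: b1: center (1/16, 1/2), radius 1/48; b2: center (0, 7/16), radius 1/56; b3: center (1/2, 0), radius 1/5


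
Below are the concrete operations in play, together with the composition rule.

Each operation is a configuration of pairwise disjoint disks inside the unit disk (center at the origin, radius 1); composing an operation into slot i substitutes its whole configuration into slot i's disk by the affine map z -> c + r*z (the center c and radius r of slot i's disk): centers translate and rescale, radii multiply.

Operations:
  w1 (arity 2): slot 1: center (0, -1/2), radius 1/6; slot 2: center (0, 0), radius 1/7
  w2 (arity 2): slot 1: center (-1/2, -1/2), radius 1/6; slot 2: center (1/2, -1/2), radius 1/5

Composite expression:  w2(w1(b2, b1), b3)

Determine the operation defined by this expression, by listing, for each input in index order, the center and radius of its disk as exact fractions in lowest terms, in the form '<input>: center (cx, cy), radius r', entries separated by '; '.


b1: center (-1/2, -1/2), radius 1/42; b2: center (-1/2, -7/12), radius 1/36; b3: center (1/2, -1/2), radius 1/5

Below w2, radii multiply path by path; the b-disk centers shift.
input b2: applying the 2 nested substitutions gives center (-1/2, -7/12), radius 1/36
input b1: applying the 2 nested substitutions gives center (-1/2, -1/2), radius 1/42
input b3: applying the 1 nested substitution gives center (1/2, -1/2), radius 1/5


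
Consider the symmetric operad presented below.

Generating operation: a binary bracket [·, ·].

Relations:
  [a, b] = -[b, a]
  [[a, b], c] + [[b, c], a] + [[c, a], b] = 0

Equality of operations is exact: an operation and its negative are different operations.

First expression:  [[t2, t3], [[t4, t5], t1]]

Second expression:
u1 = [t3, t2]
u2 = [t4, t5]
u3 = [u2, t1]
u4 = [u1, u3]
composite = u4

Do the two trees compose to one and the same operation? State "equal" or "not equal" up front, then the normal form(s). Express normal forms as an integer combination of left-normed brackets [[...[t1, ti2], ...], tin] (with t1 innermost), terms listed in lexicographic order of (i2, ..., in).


not equal; first: [[[[t1, t4], t5], t2], t3] - [[[[t1, t4], t5], t3], t2] - [[[[t1, t5], t4], t2], t3] + [[[[t1, t5], t4], t3], t2]; second: -[[[[t1, t4], t5], t2], t3] + [[[[t1, t4], t5], t3], t2] + [[[[t1, t5], t4], t2], t3] - [[[[t1, t5], t4], t3], t2]

Reducing the first expression gives [[[[t1, t4], t5], t2], t3] - [[[[t1, t4], t5], t3], t2] - [[[[t1, t5], t4], t2], t3] + [[[[t1, t5], t4], t3], t2]
Reducing the second expression gives -[[[[t1, t4], t5], t2], t3] + [[[[t1, t4], t5], t3], t2] + [[[[t1, t5], t4], t2], t3] - [[[[t1, t5], t4], t3], t2]
They disagree, so not equal.


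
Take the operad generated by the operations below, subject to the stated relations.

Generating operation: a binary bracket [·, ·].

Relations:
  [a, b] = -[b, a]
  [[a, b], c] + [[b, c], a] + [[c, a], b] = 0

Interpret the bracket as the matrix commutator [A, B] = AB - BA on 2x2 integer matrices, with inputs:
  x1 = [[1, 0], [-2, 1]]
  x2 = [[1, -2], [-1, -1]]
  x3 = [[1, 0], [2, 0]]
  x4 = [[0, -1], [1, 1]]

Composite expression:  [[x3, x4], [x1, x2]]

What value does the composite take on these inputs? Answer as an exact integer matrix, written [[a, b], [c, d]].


[x3, x4] = [[2, -1], [-3, -2]]
[x1, x2] = [[-4, 0], [-4, 4]]
[[x3, x4], [x1, x2]] = [[4, -8], [40, -4]]

[[4, -8], [40, -4]]


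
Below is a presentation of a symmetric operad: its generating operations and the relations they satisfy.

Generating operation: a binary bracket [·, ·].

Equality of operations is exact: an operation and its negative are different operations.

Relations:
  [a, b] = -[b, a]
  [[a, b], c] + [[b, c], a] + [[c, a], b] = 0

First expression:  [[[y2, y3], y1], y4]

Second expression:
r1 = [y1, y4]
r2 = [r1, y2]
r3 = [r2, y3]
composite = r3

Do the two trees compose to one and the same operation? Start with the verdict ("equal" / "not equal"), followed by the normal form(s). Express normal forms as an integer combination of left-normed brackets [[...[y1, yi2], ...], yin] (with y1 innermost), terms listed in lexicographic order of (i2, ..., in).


not equal; first: -[[[y1, y2], y3], y4] + [[[y1, y3], y2], y4]; second: [[[y1, y4], y2], y3]

In normal form, the first expression is -[[[y1, y2], y3], y4] + [[[y1, y3], y2], y4]
In normal form, the second expression is [[[y1, y4], y2], y3]
They disagree, so not equal.


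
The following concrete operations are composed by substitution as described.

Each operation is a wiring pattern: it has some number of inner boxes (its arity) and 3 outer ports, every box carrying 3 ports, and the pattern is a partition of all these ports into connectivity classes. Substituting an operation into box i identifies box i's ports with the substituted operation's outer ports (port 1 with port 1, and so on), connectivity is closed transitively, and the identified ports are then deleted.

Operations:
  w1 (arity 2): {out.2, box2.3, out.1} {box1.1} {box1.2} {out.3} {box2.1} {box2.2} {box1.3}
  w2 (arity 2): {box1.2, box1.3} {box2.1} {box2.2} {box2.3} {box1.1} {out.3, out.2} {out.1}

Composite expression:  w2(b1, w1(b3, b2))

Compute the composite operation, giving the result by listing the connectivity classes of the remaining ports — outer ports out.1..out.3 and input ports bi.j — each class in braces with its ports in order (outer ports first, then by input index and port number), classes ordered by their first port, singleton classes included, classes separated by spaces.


{out.1} {out.2, out.3} {b1.1} {b1.2, b1.3} {b2.1} {b2.2} {b2.3} {b3.1} {b3.2} {b3.3}

Connectivity passes through glued w2-boundaries; trace each wire chain.
the subtree at w1 composes to {out.1, out.2, b2.3} {out.3} {b2.1} {b2.2} {b3.1} {b3.2} {b3.3} on (b3, b2); out.j = own outer ports
the subtree at w2 composes to {out.1} {out.2, out.3} {b1.1} {b1.2, b1.3} {b2.1} {b2.2} {b2.3} {b3.1} {b3.2} {b3.3} on (b1, b3, b2); out.j = own outer ports


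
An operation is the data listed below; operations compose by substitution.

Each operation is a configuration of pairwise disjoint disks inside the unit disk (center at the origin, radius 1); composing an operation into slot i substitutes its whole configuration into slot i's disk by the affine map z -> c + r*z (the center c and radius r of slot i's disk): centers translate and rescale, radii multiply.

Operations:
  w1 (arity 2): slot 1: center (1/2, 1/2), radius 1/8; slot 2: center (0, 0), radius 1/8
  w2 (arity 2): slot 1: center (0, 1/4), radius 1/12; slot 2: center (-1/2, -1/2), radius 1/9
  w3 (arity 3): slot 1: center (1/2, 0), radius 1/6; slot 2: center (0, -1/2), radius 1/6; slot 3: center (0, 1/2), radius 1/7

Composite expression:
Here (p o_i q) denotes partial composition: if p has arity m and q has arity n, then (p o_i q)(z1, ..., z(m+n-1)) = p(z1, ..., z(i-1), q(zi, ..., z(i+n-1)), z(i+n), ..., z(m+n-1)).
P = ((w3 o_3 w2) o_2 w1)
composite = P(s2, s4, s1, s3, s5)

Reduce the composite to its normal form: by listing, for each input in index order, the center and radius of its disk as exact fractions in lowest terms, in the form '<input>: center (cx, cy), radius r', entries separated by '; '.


s1: center (0, -1/2), radius 1/48; s2: center (1/2, 0), radius 1/6; s3: center (0, 15/28), radius 1/84; s4: center (1/12, -5/12), radius 1/48; s5: center (-1/14, 3/7), radius 1/63

Below w3, radii multiply path by path; the s-disk centers shift.
s2 passes through 1 substitution, ending at center (1/2, 0), radius 1/6
s4 passes through 2 substitutions, ending at center (1/12, -5/12), radius 1/48
s1 passes through 2 substitutions, ending at center (0, -1/2), radius 1/48
s3 passes through 2 substitutions, ending at center (0, 15/28), radius 1/84
s5 passes through 2 substitutions, ending at center (-1/14, 3/7), radius 1/63


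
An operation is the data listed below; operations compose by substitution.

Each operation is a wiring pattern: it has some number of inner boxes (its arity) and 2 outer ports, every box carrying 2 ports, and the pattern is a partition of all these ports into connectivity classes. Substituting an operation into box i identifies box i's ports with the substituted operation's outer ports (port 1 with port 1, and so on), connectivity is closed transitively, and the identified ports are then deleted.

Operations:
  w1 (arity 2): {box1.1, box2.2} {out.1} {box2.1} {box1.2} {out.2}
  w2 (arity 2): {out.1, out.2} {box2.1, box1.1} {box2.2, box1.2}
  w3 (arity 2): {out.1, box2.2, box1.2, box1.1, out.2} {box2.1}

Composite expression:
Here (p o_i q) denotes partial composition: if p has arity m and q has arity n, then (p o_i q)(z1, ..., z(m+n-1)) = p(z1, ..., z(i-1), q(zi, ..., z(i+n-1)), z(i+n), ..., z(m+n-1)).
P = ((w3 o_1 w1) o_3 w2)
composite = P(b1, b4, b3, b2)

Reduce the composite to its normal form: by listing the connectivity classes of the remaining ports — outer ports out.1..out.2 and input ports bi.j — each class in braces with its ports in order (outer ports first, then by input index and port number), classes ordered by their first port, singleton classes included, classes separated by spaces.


{out.1, out.2} {b1.1, b4.2} {b1.2} {b2.1, b3.1} {b2.2, b3.2} {b4.1}

After gluing at w3, chains via deleted ports link the b-ports.
stage w1: inputs (b1, b4), connectivity {out.1} {out.2} {b1.1, b4.2} {b1.2} {b4.1}, out.j its boundary
stage w2: inputs (b3, b2), connectivity {out.1, out.2} {b2.1, b3.1} {b2.2, b3.2}, out.j its boundary
stage w3: inputs (b1, b4, b3, b2), connectivity {out.1, out.2} {b1.1, b4.2} {b1.2} {b2.1, b3.1} {b2.2, b3.2} {b4.1}, out.j its boundary


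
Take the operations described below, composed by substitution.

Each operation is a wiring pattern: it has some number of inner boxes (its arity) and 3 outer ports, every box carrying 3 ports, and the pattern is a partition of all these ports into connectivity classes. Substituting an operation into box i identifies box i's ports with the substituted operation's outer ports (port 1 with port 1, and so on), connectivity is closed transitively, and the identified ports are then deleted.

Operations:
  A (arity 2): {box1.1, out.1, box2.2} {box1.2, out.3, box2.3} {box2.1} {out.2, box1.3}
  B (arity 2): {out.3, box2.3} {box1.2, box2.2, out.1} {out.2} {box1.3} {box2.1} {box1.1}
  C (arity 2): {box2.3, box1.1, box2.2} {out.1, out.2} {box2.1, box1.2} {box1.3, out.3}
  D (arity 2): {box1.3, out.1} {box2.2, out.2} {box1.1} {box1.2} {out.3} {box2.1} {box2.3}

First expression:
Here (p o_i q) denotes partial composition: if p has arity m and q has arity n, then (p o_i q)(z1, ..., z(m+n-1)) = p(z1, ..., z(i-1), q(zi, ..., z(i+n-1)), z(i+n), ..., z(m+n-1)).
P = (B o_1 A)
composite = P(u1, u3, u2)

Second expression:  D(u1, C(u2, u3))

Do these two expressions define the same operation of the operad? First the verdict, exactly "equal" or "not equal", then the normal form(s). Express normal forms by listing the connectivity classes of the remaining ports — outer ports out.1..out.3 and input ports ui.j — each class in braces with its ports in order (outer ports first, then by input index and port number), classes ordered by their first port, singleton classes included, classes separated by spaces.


not equal; first: {out.1, u1.3, u2.2} {out.2} {out.3, u2.3} {u1.1, u3.2} {u1.2, u3.3} {u2.1} {u3.1}; second: {out.1, u1.3} {out.2} {out.3} {u1.1} {u1.2} {u2.1, u3.2, u3.3} {u2.2, u3.1} {u2.3}

Reducing the first expression gives {out.1, u1.3, u2.2} {out.2} {out.3, u2.3} {u1.1, u3.2} {u1.2, u3.3} {u2.1} {u3.1}
Reducing the second expression gives {out.1, u1.3} {out.2} {out.3} {u1.1} {u1.2} {u2.1, u3.2, u3.3} {u2.2, u3.1} {u2.3}
No match — not equal.


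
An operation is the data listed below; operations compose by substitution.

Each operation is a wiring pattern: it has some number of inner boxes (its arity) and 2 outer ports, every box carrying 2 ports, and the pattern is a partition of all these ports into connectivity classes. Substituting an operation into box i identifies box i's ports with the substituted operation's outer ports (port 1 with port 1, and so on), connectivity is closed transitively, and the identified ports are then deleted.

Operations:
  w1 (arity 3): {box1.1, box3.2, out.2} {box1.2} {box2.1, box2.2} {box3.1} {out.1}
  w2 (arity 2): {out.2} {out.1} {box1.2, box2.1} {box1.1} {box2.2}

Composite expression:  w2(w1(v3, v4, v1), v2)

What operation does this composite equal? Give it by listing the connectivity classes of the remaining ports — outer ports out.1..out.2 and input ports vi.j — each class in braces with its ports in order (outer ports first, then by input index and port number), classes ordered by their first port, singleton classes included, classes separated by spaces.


{out.1} {out.2} {v1.1} {v1.2, v2.1, v3.1} {v2.2} {v3.2} {v4.1, v4.2}


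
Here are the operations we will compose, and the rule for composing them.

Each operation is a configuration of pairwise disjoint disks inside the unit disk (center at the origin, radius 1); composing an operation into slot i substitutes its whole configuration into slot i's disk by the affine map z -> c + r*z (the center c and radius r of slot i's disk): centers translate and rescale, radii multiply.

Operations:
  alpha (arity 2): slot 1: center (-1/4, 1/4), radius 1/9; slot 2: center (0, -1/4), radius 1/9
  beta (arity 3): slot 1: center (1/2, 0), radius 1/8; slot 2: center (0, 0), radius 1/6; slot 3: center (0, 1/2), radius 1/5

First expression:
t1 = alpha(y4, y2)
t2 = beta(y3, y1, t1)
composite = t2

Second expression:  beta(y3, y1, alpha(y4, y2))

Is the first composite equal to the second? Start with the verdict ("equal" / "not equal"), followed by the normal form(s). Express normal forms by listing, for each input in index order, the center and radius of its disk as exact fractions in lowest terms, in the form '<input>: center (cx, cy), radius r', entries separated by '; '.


equal — both sides give y1: center (0, 0), radius 1/6; y2: center (0, 9/20), radius 1/45; y3: center (1/2, 0), radius 1/8; y4: center (-1/20, 11/20), radius 1/45

Normal form of the first expression: y1: center (0, 0), radius 1/6; y2: center (0, 9/20), radius 1/45; y3: center (1/2, 0), radius 1/8; y4: center (-1/20, 11/20), radius 1/45
Normal form of the second expression: y1: center (0, 0), radius 1/6; y2: center (0, 9/20), radius 1/45; y3: center (1/2, 0), radius 1/8; y4: center (-1/20, 11/20), radius 1/45
One common form — equal.


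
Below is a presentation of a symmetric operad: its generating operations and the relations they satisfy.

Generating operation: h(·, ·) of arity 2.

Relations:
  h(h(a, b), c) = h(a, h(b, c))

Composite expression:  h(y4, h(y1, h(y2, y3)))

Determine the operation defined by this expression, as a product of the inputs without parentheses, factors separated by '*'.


y4 * y1 * y2 * y3

Under associativity of h, the answer is the y's in reading order.
h(y2, y3) linearizes to y2 * y3
h(y1, h(y2, y3)) linearizes to y1 * y2 * y3
h(y4, h(y1, h(y2, y3))) linearizes to y4 * y1 * y2 * y3


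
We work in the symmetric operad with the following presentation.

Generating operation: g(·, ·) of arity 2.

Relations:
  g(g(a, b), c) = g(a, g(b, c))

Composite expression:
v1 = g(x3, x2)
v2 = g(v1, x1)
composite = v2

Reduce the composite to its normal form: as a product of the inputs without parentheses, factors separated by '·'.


x3 · x2 · x1

All parenthesizations of g agree; list the x-inputs left to right.
g(x3, x2) reduces to x3 · x2
g(g(x3, x2), x1) reduces to x3 · x2 · x1


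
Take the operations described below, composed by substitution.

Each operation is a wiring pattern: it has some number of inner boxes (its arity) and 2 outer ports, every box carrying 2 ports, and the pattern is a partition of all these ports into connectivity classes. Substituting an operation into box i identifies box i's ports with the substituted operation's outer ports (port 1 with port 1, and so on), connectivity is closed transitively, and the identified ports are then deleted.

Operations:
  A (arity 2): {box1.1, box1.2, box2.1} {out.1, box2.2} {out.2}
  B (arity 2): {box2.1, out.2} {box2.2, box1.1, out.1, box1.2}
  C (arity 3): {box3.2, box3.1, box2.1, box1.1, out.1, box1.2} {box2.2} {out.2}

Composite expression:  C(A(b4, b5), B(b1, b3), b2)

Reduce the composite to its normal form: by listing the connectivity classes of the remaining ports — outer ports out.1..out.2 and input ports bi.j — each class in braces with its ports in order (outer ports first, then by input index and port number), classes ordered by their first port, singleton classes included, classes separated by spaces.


Connectivity passes through glued C-boundaries; trace each wire chain.
stage A: inputs (b4, b5), connectivity {out.1, b5.2} {out.2} {b4.1, b4.2, b5.1}, out.j its boundary
stage B: inputs (b1, b3), connectivity {out.1, b1.1, b1.2, b3.2} {out.2, b3.1}, out.j its boundary
stage C: inputs (b4, b5, b1, b3, b2), connectivity {out.1, b1.1, b1.2, b2.1, b2.2, b3.2, b5.2} {out.2} {b3.1} {b4.1, b4.2, b5.1}, out.j its boundary

{out.1, b1.1, b1.2, b2.1, b2.2, b3.2, b5.2} {out.2} {b3.1} {b4.1, b4.2, b5.1}


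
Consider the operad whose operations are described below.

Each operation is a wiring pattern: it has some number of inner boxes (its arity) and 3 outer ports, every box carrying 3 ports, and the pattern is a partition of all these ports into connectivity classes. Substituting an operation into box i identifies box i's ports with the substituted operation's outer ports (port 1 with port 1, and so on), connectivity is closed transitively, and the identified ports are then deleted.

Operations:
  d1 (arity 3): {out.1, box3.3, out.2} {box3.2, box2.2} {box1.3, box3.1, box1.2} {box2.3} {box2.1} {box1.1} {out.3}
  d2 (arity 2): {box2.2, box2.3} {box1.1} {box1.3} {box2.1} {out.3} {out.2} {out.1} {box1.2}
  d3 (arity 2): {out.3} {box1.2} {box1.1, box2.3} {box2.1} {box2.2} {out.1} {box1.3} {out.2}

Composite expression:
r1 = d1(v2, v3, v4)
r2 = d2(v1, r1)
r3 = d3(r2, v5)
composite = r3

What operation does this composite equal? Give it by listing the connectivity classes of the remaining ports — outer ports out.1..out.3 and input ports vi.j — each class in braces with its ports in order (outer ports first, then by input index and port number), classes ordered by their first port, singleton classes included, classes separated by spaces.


{out.1} {out.2} {out.3} {v1.1} {v1.2} {v1.3} {v2.1} {v2.2, v2.3, v4.1} {v3.1} {v3.2, v4.2} {v3.3} {v4.3} {v5.1} {v5.2} {v5.3}

After gluing at d3, chains via deleted ports link the v-ports.
the subtree at d1 composes to {out.1, out.2, v4.3} {out.3} {v2.1} {v2.2, v2.3, v4.1} {v3.1} {v3.2, v4.2} {v3.3} on (v2, v3, v4); out.j = own outer ports
the subtree at d2 composes to {out.1} {out.2} {out.3} {v1.1} {v1.2} {v1.3} {v2.1} {v2.2, v2.3, v4.1} {v3.1} {v3.2, v4.2} {v3.3} {v4.3} on (v1, v2, v3, v4); out.j = own outer ports
the subtree at d3 composes to {out.1} {out.2} {out.3} {v1.1} {v1.2} {v1.3} {v2.1} {v2.2, v2.3, v4.1} {v3.1} {v3.2, v4.2} {v3.3} {v4.3} {v5.1} {v5.2} {v5.3} on (v1, v2, v3, v4, v5); out.j = own outer ports


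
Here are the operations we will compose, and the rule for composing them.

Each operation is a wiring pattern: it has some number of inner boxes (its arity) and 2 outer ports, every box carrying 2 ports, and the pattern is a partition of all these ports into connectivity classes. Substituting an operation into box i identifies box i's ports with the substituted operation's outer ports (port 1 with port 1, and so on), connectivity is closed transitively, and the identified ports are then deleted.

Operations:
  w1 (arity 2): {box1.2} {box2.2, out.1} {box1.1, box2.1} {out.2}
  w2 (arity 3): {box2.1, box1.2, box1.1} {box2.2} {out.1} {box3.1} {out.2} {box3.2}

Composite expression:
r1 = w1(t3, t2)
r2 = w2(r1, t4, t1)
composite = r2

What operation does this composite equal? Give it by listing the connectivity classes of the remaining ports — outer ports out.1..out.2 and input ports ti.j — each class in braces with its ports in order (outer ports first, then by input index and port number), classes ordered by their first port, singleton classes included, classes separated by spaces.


{out.1} {out.2} {t1.1} {t1.2} {t2.1, t3.1} {t2.2, t4.1} {t3.2} {t4.2}

Reachability decides: close wires over w2-identified ports.
stage w1: inputs (t3, t2), connectivity {out.1, t2.2} {out.2} {t2.1, t3.1} {t3.2}, out.j its boundary
stage w2: inputs (t3, t2, t4, t1), connectivity {out.1} {out.2} {t1.1} {t1.2} {t2.1, t3.1} {t2.2, t4.1} {t3.2} {t4.2}, out.j its boundary


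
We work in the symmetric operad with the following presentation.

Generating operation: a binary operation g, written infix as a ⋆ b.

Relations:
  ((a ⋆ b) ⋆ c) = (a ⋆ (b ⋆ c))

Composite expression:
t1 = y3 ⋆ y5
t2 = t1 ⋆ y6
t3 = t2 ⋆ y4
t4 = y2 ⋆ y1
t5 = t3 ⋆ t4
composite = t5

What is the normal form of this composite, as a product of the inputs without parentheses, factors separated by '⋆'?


y3 ⋆ y5 ⋆ y6 ⋆ y4 ⋆ y2 ⋆ y1

Under associativity of g, the answer is the y's in reading order.
(y3 ⋆ y5) collapses to y3 ⋆ y5
((y3 ⋆ y5) ⋆ y6) collapses to y3 ⋆ y5 ⋆ y6
(((y3 ⋆ y5) ⋆ y6) ⋆ y4) collapses to y3 ⋆ y5 ⋆ y6 ⋆ y4
(y2 ⋆ y1) collapses to y2 ⋆ y1
((((y3 ⋆ y5) ⋆ y6) ⋆ y4) ⋆ (y2 ⋆ y1)) collapses to y3 ⋆ y5 ⋆ y6 ⋆ y4 ⋆ y2 ⋆ y1


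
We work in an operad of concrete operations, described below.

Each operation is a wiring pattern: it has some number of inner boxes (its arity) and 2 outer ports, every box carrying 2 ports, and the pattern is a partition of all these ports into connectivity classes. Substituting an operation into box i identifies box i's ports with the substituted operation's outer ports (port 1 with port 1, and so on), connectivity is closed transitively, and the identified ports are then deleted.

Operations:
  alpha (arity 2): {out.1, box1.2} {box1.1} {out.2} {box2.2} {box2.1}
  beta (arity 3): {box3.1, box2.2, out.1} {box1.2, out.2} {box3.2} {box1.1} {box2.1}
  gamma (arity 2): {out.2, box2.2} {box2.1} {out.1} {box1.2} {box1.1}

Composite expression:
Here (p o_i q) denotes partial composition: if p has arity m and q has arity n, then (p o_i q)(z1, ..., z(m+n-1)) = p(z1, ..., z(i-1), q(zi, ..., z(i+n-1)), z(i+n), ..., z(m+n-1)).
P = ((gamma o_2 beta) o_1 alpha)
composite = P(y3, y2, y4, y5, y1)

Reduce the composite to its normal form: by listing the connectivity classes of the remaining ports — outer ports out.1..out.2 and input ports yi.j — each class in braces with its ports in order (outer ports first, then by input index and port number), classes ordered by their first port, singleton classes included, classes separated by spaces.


{out.1} {out.2, y4.2} {y1.1, y5.2} {y1.2} {y2.1} {y2.2} {y3.1} {y3.2} {y4.1} {y5.1}

Treat the ports identified at gamma as solder joints: merge, then drop.
composing alpha on (y3, y2), with out.j its own outer ports: {out.1, y3.2} {out.2} {y2.1} {y2.2} {y3.1}
composing beta on (y4, y5, y1), with out.j its own outer ports: {out.1, y1.1, y5.2} {out.2, y4.2} {y1.2} {y4.1} {y5.1}
composing gamma on (y3, y2, y4, y5, y1), with out.j its own outer ports: {out.1} {out.2, y4.2} {y1.1, y5.2} {y1.2} {y2.1} {y2.2} {y3.1} {y3.2} {y4.1} {y5.1}


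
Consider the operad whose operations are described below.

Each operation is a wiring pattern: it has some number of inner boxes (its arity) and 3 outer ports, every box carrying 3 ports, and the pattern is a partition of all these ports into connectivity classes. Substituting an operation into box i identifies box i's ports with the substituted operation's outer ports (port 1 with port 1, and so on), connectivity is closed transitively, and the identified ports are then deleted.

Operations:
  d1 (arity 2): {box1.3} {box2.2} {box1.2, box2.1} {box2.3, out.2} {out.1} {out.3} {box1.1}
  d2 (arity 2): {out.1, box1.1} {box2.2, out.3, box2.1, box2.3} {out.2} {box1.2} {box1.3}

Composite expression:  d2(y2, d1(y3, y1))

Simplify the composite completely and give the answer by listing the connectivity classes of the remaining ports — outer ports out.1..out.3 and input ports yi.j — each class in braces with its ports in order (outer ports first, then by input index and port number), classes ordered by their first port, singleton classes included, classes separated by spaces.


{out.1, y2.1} {out.2} {out.3, y1.3} {y1.1, y3.2} {y1.2} {y2.2} {y2.3} {y3.1} {y3.3}


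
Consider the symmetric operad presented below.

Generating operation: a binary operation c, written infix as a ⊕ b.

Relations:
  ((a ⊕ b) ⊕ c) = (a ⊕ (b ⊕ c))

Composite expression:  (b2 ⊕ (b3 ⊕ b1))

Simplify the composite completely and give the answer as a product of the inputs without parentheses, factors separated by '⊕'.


b2 ⊕ b3 ⊕ b1

All parenthesizations of c agree; list the b-inputs left to right.
(b3 ⊕ b1) reduces to b3 ⊕ b1
(b2 ⊕ (b3 ⊕ b1)) reduces to b2 ⊕ b3 ⊕ b1


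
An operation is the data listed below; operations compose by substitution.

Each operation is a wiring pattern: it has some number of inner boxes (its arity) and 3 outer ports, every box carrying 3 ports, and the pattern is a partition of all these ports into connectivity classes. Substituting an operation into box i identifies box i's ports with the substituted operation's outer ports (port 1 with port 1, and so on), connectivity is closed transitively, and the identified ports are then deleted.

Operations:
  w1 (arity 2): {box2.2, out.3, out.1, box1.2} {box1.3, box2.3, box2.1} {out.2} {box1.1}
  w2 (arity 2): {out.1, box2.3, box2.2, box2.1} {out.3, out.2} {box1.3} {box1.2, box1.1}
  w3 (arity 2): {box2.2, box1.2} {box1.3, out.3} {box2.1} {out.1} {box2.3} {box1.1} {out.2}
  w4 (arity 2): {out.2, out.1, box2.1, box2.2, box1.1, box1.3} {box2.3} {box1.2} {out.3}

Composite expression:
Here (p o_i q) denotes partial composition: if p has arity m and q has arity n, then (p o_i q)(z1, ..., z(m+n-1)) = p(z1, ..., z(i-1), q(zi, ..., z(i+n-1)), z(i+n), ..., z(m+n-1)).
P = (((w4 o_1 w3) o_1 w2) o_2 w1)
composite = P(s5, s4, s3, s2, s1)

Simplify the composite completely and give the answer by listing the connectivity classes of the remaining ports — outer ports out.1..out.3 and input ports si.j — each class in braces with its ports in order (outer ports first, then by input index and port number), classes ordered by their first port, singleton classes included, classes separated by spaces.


{out.1, out.2, s1.1, s1.2, s2.2} {out.3} {s1.3} {s2.1} {s2.3} {s3.1, s3.3, s4.3} {s3.2, s4.2} {s4.1} {s5.1, s5.2} {s5.3}

Treat the ports identified at w4 as solder joints: merge, then drop.
composing w1 on (s4, s3), with out.j its own outer ports: {out.1, out.3, s3.2, s4.2} {out.2} {s3.1, s3.3, s4.3} {s4.1}
composing w2 on (s5, s4, s3), with out.j its own outer ports: {out.1, s3.2, s4.2} {out.2, out.3} {s3.1, s3.3, s4.3} {s4.1} {s5.1, s5.2} {s5.3}
composing w3 on (s5, s4, s3, s2), with out.j its own outer ports: {out.1} {out.2} {out.3, s2.2} {s2.1} {s2.3} {s3.1, s3.3, s4.3} {s3.2, s4.2} {s4.1} {s5.1, s5.2} {s5.3}
composing w4 on (s5, s4, s3, s2, s1), with out.j its own outer ports: {out.1, out.2, s1.1, s1.2, s2.2} {out.3} {s1.3} {s2.1} {s2.3} {s3.1, s3.3, s4.3} {s3.2, s4.2} {s4.1} {s5.1, s5.2} {s5.3}
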